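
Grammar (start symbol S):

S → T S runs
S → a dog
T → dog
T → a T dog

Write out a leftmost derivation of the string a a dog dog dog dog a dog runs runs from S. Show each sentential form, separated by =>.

S => T S runs => a T dog S runs => a a T dog dog S runs => a a dog dog dog S runs => a a dog dog dog T S runs runs => a a dog dog dog dog S runs runs => a a dog dog dog dog a dog runs runs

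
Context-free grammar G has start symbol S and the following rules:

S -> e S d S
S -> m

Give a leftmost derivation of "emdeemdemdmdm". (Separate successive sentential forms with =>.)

S => eSdS   [S -> e S d S]
eSdS => emdS   [S -> m]
emdS => emdeSdS   [S -> e S d S]
emdeSdS => emdeeSdSdS   [S -> e S d S]
emdeeSdSdS => emdeemdSdS   [S -> m]
emdeemdSdS => emdeemdeSdSdS   [S -> e S d S]
emdeemdeSdSdS => emdeemdemdSdS   [S -> m]
emdeemdemdSdS => emdeemdemdmdS   [S -> m]
emdeemdemdmdS => emdeemdemdmdm   [S -> m]

S => eSdS => emdS => emdeSdS => emdeeSdSdS => emdeemdSdS => emdeemdeSdSdS => emdeemdemdSdS => emdeemdemdmdS => emdeemdemdmdm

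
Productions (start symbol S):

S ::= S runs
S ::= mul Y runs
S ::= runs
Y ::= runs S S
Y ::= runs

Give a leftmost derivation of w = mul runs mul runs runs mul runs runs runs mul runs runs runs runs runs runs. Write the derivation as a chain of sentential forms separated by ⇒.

S ⇒ S runs ⇒ mul Y runs runs ⇒ mul runs S S runs runs ⇒ mul runs mul Y runs S runs runs ⇒ mul runs mul runs S S runs S runs runs ⇒ mul runs mul runs runs S runs S runs runs ⇒ mul runs mul runs runs mul Y runs runs S runs runs ⇒ mul runs mul runs runs mul runs runs runs S runs runs ⇒ mul runs mul runs runs mul runs runs runs mul Y runs runs runs ⇒ mul runs mul runs runs mul runs runs runs mul runs S S runs runs runs ⇒ mul runs mul runs runs mul runs runs runs mul runs runs S runs runs runs ⇒ mul runs mul runs runs mul runs runs runs mul runs runs runs runs runs runs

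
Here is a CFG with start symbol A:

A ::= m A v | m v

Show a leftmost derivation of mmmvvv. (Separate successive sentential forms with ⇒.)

A ⇒ mAv   [A ::= m A v]
mAv ⇒ mmAvv   [A ::= m A v]
mmAvv ⇒ mmmvvv   [A ::= m v]

A ⇒ mAv ⇒ mmAvv ⇒ mmmvvv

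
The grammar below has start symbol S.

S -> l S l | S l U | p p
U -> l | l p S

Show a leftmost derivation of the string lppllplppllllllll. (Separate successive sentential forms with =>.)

S => SlU => lSllU => lSlUllU => lpplUllU => lppllpSllU => lppllpSlUllU => lppllpSlUlUllU => lppllplSllUlUllU => lppllplppllUlUllU => lppllplppllllUllU => lppllplpplllllllU => lppllplppllllllll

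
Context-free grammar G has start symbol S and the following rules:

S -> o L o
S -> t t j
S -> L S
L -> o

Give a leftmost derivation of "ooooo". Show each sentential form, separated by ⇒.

S ⇒ LS ⇒ oS ⇒ oLS ⇒ ooS ⇒ oooLo ⇒ ooooo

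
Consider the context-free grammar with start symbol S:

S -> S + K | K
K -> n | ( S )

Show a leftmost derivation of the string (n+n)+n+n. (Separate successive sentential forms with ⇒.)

S ⇒ S+K   [S -> S + K]
S+K ⇒ S+K+K   [S -> S + K]
S+K+K ⇒ K+K+K   [S -> K]
K+K+K ⇒ (S)+K+K   [K -> ( S )]
(S)+K+K ⇒ (S+K)+K+K   [S -> S + K]
(S+K)+K+K ⇒ (K+K)+K+K   [S -> K]
(K+K)+K+K ⇒ (n+K)+K+K   [K -> n]
(n+K)+K+K ⇒ (n+n)+K+K   [K -> n]
(n+n)+K+K ⇒ (n+n)+n+K   [K -> n]
(n+n)+n+K ⇒ (n+n)+n+n   [K -> n]

S⇒S+K⇒S+K+K⇒K+K+K⇒(S)+K+K⇒(S+K)+K+K⇒(K+K)+K+K⇒(n+K)+K+K⇒(n+n)+K+K⇒(n+n)+n+K⇒(n+n)+n+n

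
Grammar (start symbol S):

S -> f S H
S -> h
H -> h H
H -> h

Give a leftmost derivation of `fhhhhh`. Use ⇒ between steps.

S ⇒ fSH ⇒ fhH ⇒ fhhH ⇒ fhhhH ⇒ fhhhhH ⇒ fhhhhh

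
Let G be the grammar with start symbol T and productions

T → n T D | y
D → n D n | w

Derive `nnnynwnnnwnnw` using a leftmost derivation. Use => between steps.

T => nTD   [T → n T D]
nTD => nnTDD   [T → n T D]
nnTDD => nnnTDDD   [T → n T D]
nnnTDDD => nnnyDDD   [T → y]
nnnyDDD => nnnynDnDD   [D → n D n]
nnnynDnDD => nnnynwnDD   [D → w]
nnnynwnDD => nnnynwnnDnD   [D → n D n]
nnnynwnnDnD => nnnynwnnnDnnD   [D → n D n]
nnnynwnnnDnnD => nnnynwnnnwnnD   [D → w]
nnnynwnnnwnnD => nnnynwnnnwnnw   [D → w]

T => nTD => nnTDD => nnnTDDD => nnnyDDD => nnnynDnDD => nnnynwnDD => nnnynwnnDnD => nnnynwnnnDnnD => nnnynwnnnwnnD => nnnynwnnnwnnw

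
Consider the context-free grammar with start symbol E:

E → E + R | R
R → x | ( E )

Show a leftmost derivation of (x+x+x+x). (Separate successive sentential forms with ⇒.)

E ⇒ R ⇒ (E) ⇒ (E+R) ⇒ (E+R+R) ⇒ (E+R+R+R) ⇒ (R+R+R+R) ⇒ (x+R+R+R) ⇒ (x+x+R+R) ⇒ (x+x+x+R) ⇒ (x+x+x+x)

E ⇒ R   [E → R]
R ⇒ (E)   [R → ( E )]
(E) ⇒ (E+R)   [E → E + R]
(E+R) ⇒ (E+R+R)   [E → E + R]
(E+R+R) ⇒ (E+R+R+R)   [E → E + R]
(E+R+R+R) ⇒ (R+R+R+R)   [E → R]
(R+R+R+R) ⇒ (x+R+R+R)   [R → x]
(x+R+R+R) ⇒ (x+x+R+R)   [R → x]
(x+x+R+R) ⇒ (x+x+x+R)   [R → x]
(x+x+x+R) ⇒ (x+x+x+x)   [R → x]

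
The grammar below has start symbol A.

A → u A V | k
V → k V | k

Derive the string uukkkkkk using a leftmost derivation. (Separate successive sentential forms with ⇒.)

A ⇒ uAV ⇒ uuAVV ⇒ uukVV ⇒ uukkVV ⇒ uukkkVV ⇒ uukkkkV ⇒ uukkkkkV ⇒ uukkkkkk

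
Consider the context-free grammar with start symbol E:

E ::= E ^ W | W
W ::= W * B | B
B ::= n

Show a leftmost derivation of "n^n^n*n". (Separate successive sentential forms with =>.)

E => E^W => E^W^W => W^W^W => B^W^W => n^W^W => n^B^W => n^n^W => n^n^W*B => n^n^B*B => n^n^n*B => n^n^n*n

E => E^W   [E ::= E ^ W]
E^W => E^W^W   [E ::= E ^ W]
E^W^W => W^W^W   [E ::= W]
W^W^W => B^W^W   [W ::= B]
B^W^W => n^W^W   [B ::= n]
n^W^W => n^B^W   [W ::= B]
n^B^W => n^n^W   [B ::= n]
n^n^W => n^n^W*B   [W ::= W * B]
n^n^W*B => n^n^B*B   [W ::= B]
n^n^B*B => n^n^n*B   [B ::= n]
n^n^n*B => n^n^n*n   [B ::= n]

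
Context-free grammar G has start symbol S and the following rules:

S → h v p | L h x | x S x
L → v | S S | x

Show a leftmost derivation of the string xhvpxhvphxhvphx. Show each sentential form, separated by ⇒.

S ⇒ Lhx   [S → L h x]
Lhx ⇒ SShx   [L → S S]
SShx ⇒ LhxShx   [S → L h x]
LhxShx ⇒ SShxShx   [L → S S]
SShxShx ⇒ xSxShxShx   [S → x S x]
xSxShxShx ⇒ xhvpxShxShx   [S → h v p]
xhvpxShxShx ⇒ xhvpxhvphxShx   [S → h v p]
xhvpxhvphxShx ⇒ xhvpxhvphxhvphx   [S → h v p]

S ⇒ Lhx ⇒ SShx ⇒ LhxShx ⇒ SShxShx ⇒ xSxShxShx ⇒ xhvpxShxShx ⇒ xhvpxhvphxShx ⇒ xhvpxhvphxhvphx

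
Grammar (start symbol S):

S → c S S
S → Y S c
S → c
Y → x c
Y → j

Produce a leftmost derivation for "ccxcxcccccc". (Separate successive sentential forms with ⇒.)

S⇒cSS⇒ccSSS⇒ccYScSS⇒ccxcScSS⇒ccxcYSccSS⇒ccxcxcSccSS⇒ccxcxccccSS⇒ccxcxcccccS⇒ccxcxcccccc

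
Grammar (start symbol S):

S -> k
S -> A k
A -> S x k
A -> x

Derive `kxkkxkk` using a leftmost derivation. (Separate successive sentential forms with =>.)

S=>Ak=>Sxkk=>Akxkk=>Sxkkxkk=>kxkkxkk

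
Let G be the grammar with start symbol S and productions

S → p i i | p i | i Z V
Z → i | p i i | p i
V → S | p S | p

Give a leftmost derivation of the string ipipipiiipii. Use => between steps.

S => iZV   [S → i Z V]
iZV => ipiV   [Z → p i]
ipiV => ipipS   [V → p S]
ipipS => ipipiZV   [S → i Z V]
ipipiZV => ipipipiV   [Z → p i]
ipipipiV => ipipipiS   [V → S]
ipipipiS => ipipipiiZV   [S → i Z V]
ipipipiiZV => ipipipiiiV   [Z → i]
ipipipiiiV => ipipipiiiS   [V → S]
ipipipiiiS => ipipipiiipii   [S → p i i]

S=>iZV=>ipiV=>ipipS=>ipipiZV=>ipipipiV=>ipipipiS=>ipipipiiZV=>ipipipiiiV=>ipipipiiiS=>ipipipiiipii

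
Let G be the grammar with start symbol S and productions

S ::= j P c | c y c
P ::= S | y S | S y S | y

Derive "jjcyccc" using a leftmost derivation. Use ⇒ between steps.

S ⇒ jPc   [S ::= j P c]
jPc ⇒ jSc   [P ::= S]
jSc ⇒ jjPcc   [S ::= j P c]
jjPcc ⇒ jjScc   [P ::= S]
jjScc ⇒ jjcyccc   [S ::= c y c]

S ⇒ jPc ⇒ jSc ⇒ jjPcc ⇒ jjScc ⇒ jjcyccc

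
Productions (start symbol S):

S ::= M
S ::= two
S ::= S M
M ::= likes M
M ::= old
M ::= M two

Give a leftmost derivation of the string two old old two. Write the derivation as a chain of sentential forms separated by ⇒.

S ⇒ S M ⇒ S M M ⇒ two M M ⇒ two old M ⇒ two old M two ⇒ two old old two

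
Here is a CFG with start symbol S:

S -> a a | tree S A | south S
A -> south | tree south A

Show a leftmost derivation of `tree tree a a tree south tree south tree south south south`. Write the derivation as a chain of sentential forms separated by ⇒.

S ⇒ tree S A ⇒ tree tree S A A ⇒ tree tree a a A A ⇒ tree tree a a tree south A A ⇒ tree tree a a tree south tree south A A ⇒ tree tree a a tree south tree south tree south A A ⇒ tree tree a a tree south tree south tree south south A ⇒ tree tree a a tree south tree south tree south south south

S ⇒ tree S A   [S -> tree S A]
tree S A ⇒ tree tree S A A   [S -> tree S A]
tree tree S A A ⇒ tree tree a a A A   [S -> a a]
tree tree a a A A ⇒ tree tree a a tree south A A   [A -> tree south A]
tree tree a a tree south A A ⇒ tree tree a a tree south tree south A A   [A -> tree south A]
tree tree a a tree south tree south A A ⇒ tree tree a a tree south tree south tree south A A   [A -> tree south A]
tree tree a a tree south tree south tree south A A ⇒ tree tree a a tree south tree south tree south south A   [A -> south]
tree tree a a tree south tree south tree south south A ⇒ tree tree a a tree south tree south tree south south south   [A -> south]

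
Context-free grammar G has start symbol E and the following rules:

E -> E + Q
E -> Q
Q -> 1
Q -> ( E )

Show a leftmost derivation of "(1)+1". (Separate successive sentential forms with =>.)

E => E+Q => Q+Q => (E)+Q => (Q)+Q => (1)+Q => (1)+1

E => E+Q   [E -> E + Q]
E+Q => Q+Q   [E -> Q]
Q+Q => (E)+Q   [Q -> ( E )]
(E)+Q => (Q)+Q   [E -> Q]
(Q)+Q => (1)+Q   [Q -> 1]
(1)+Q => (1)+1   [Q -> 1]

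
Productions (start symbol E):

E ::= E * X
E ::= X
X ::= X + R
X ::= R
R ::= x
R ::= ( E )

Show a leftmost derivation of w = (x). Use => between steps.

E => X => R => (E) => (X) => (R) => (x)

E => X   [E ::= X]
X => R   [X ::= R]
R => (E)   [R ::= ( E )]
(E) => (X)   [E ::= X]
(X) => (R)   [X ::= R]
(R) => (x)   [R ::= x]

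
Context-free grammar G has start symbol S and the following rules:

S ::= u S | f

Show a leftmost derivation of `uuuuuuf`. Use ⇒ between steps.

S⇒uS⇒uuS⇒uuuS⇒uuuuS⇒uuuuuS⇒uuuuuuS⇒uuuuuuf

S ⇒ uS   [S ::= u S]
uS ⇒ uuS   [S ::= u S]
uuS ⇒ uuuS   [S ::= u S]
uuuS ⇒ uuuuS   [S ::= u S]
uuuuS ⇒ uuuuuS   [S ::= u S]
uuuuuS ⇒ uuuuuuS   [S ::= u S]
uuuuuuS ⇒ uuuuuuf   [S ::= f]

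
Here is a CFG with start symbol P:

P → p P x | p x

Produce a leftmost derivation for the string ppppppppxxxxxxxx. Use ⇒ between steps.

P⇒pPx⇒ppPxx⇒pppPxxx⇒ppppPxxxx⇒pppppPxxxxx⇒ppppppPxxxxxx⇒pppppppPxxxxxxx⇒ppppppppxxxxxxxx

P ⇒ pPx   [P → p P x]
pPx ⇒ ppPxx   [P → p P x]
ppPxx ⇒ pppPxxx   [P → p P x]
pppPxxx ⇒ ppppPxxxx   [P → p P x]
ppppPxxxx ⇒ pppppPxxxxx   [P → p P x]
pppppPxxxxx ⇒ ppppppPxxxxxx   [P → p P x]
ppppppPxxxxxx ⇒ pppppppPxxxxxxx   [P → p P x]
pppppppPxxxxxxx ⇒ ppppppppxxxxxxxx   [P → p x]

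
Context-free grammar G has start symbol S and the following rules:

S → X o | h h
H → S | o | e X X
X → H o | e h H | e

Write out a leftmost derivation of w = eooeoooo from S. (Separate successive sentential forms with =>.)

S => Xo   [S → X o]
Xo => Hoo   [X → H o]
Hoo => Soo   [H → S]
Soo => Xooo   [S → X o]
Xooo => Hoooo   [X → H o]
Hoooo => eXXoooo   [H → e X X]
eXXoooo => eHoXoooo   [X → H o]
eHoXoooo => eooXoooo   [H → o]
eooXoooo => eooeoooo   [X → e]

S=>Xo=>Hoo=>Soo=>Xooo=>Hoooo=>eXXoooo=>eHoXoooo=>eooXoooo=>eooeoooo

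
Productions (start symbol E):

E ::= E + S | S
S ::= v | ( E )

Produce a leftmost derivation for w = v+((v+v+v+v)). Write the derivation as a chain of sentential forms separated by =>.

E => E+S => S+S => v+S => v+(E) => v+(S) => v+((E)) => v+((E+S)) => v+((E+S+S)) => v+((E+S+S+S)) => v+((S+S+S+S)) => v+((v+S+S+S)) => v+((v+v+S+S)) => v+((v+v+v+S)) => v+((v+v+v+v))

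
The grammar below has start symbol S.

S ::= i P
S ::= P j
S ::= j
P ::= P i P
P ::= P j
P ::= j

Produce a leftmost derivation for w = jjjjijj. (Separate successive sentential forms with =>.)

S => Pj => PiPj => PjiPj => PjjiPj => PjjjiPj => jjjjiPj => jjjjijj

S => Pj   [S ::= P j]
Pj => PiPj   [P ::= P i P]
PiPj => PjiPj   [P ::= P j]
PjiPj => PjjiPj   [P ::= P j]
PjjiPj => PjjjiPj   [P ::= P j]
PjjjiPj => jjjjiPj   [P ::= j]
jjjjiPj => jjjjijj   [P ::= j]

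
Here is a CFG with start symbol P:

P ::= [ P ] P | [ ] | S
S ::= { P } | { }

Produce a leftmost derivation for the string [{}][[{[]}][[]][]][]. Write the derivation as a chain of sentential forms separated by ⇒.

P⇒[P]P⇒[S]P⇒[{}]P⇒[{}][P]P⇒[{}][[P]P]P⇒[{}][[S]P]P⇒[{}][[{P}]P]P⇒[{}][[{[]}]P]P⇒[{}][[{[]}][P]P]P⇒[{}][[{[]}][[]]P]P⇒[{}][[{[]}][[]][]]P⇒[{}][[{[]}][[]][]][]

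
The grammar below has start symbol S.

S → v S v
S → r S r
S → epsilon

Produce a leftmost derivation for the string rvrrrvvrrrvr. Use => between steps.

S => rSr => rvSvr => rvrSrvr => rvrrSrrvr => rvrrrSrrrvr => rvrrrvSvrrrvr => rvrrrvvrrrvr

S => rSr   [S → r S r]
rSr => rvSvr   [S → v S v]
rvSvr => rvrSrvr   [S → r S r]
rvrSrvr => rvrrSrrvr   [S → r S r]
rvrrSrrvr => rvrrrSrrrvr   [S → r S r]
rvrrrSrrrvr => rvrrrvSvrrrvr   [S → v S v]
rvrrrvSvrrrvr => rvrrrvvrrrvr   [S → epsilon]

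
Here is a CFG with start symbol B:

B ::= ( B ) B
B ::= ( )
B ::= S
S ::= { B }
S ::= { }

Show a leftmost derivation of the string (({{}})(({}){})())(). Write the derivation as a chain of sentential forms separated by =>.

B => (B)B => ((B)B)B => ((S)B)B => (({B})B)B => (({S})B)B => (({{}})B)B => (({{}})(B)B)B => (({{}})((B)B)B)B => (({{}})((S)B)B)B => (({{}})(({})B)B)B => (({{}})(({})S)B)B => (({{}})(({}){})B)B => (({{}})(({}){})())B => (({{}})(({}){})())()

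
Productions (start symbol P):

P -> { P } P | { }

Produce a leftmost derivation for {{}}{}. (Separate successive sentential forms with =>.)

P => {P}P => {{}}P => {{}}{}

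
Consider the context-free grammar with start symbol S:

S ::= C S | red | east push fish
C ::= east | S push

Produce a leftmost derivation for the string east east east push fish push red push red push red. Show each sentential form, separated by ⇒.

S ⇒ C S ⇒ S push S ⇒ C S push S ⇒ east S push S ⇒ east C S push S ⇒ east S push S push S ⇒ east C S push S push S ⇒ east S push S push S push S ⇒ east C S push S push S push S ⇒ east east S push S push S push S ⇒ east east east push fish push S push S push S ⇒ east east east push fish push red push S push S ⇒ east east east push fish push red push red push S ⇒ east east east push fish push red push red push red

S ⇒ C S   [S ::= C S]
C S ⇒ S push S   [C ::= S push]
S push S ⇒ C S push S   [S ::= C S]
C S push S ⇒ east S push S   [C ::= east]
east S push S ⇒ east C S push S   [S ::= C S]
east C S push S ⇒ east S push S push S   [C ::= S push]
east S push S push S ⇒ east C S push S push S   [S ::= C S]
east C S push S push S ⇒ east S push S push S push S   [C ::= S push]
east S push S push S push S ⇒ east C S push S push S push S   [S ::= C S]
east C S push S push S push S ⇒ east east S push S push S push S   [C ::= east]
east east S push S push S push S ⇒ east east east push fish push S push S push S   [S ::= east push fish]
east east east push fish push S push S push S ⇒ east east east push fish push red push S push S   [S ::= red]
east east east push fish push red push S push S ⇒ east east east push fish push red push red push S   [S ::= red]
east east east push fish push red push red push S ⇒ east east east push fish push red push red push red   [S ::= red]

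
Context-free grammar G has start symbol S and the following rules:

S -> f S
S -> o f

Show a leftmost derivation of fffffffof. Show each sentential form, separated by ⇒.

S ⇒ fS ⇒ ffS ⇒ fffS ⇒ ffffS ⇒ fffffS ⇒ ffffffS ⇒ fffffffS ⇒ fffffffof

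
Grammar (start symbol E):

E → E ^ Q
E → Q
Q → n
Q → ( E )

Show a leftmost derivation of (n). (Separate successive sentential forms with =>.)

E => Q => (E) => (Q) => (n)

E => Q   [E → Q]
Q => (E)   [Q → ( E )]
(E) => (Q)   [E → Q]
(Q) => (n)   [Q → n]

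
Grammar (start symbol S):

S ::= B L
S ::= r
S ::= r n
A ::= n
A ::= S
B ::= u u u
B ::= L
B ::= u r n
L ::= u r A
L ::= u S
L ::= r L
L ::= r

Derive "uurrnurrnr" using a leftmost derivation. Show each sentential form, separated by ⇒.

S ⇒ BL ⇒ LL ⇒ uSL ⇒ uBLL ⇒ uLLL ⇒ uurALL ⇒ uurSLL ⇒ uurrnLL ⇒ uurrnurAL ⇒ uurrnurSL ⇒ uurrnurrnL ⇒ uurrnurrnr

S ⇒ BL   [S ::= B L]
BL ⇒ LL   [B ::= L]
LL ⇒ uSL   [L ::= u S]
uSL ⇒ uBLL   [S ::= B L]
uBLL ⇒ uLLL   [B ::= L]
uLLL ⇒ uurALL   [L ::= u r A]
uurALL ⇒ uurSLL   [A ::= S]
uurSLL ⇒ uurrnLL   [S ::= r n]
uurrnLL ⇒ uurrnurAL   [L ::= u r A]
uurrnurAL ⇒ uurrnurSL   [A ::= S]
uurrnurSL ⇒ uurrnurrnL   [S ::= r n]
uurrnurrnL ⇒ uurrnurrnr   [L ::= r]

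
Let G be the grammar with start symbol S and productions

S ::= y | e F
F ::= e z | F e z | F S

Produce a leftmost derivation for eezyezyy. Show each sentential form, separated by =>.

S => eF   [S ::= e F]
eF => eFS   [F ::= F S]
eFS => eFSS   [F ::= F S]
eFSS => eFezSS   [F ::= F e z]
eFezSS => eFSezSS   [F ::= F S]
eFSezSS => eezSezSS   [F ::= e z]
eezSezSS => eezyezSS   [S ::= y]
eezyezSS => eezyezyS   [S ::= y]
eezyezyS => eezyezyy   [S ::= y]

S => eF => eFS => eFSS => eFezSS => eFSezSS => eezSezSS => eezyezSS => eezyezyS => eezyezyy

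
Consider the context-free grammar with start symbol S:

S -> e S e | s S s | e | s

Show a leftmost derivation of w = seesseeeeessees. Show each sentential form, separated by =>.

S=>sSs=>seSes=>seeSees=>seesSsees=>seessSssees=>seesseSessees=>seesseeSeessees=>seesseeeeessees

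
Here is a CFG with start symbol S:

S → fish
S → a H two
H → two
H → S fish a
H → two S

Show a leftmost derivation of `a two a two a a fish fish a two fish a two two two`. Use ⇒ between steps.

S ⇒ a H two   [S → a H two]
a H two ⇒ a two S two   [H → two S]
a two S two ⇒ a two a H two two   [S → a H two]
a two a H two two ⇒ a two a two S two two   [H → two S]
a two a two S two two ⇒ a two a two a H two two two   [S → a H two]
a two a two a H two two two ⇒ a two a two a S fish a two two two   [H → S fish a]
a two a two a S fish a two two two ⇒ a two a two a a H two fish a two two two   [S → a H two]
a two a two a a H two fish a two two two ⇒ a two a two a a S fish a two fish a two two two   [H → S fish a]
a two a two a a S fish a two fish a two two two ⇒ a two a two a a fish fish a two fish a two two two   [S → fish]

S ⇒ a H two ⇒ a two S two ⇒ a two a H two two ⇒ a two a two S two two ⇒ a two a two a H two two two ⇒ a two a two a S fish a two two two ⇒ a two a two a a H two fish a two two two ⇒ a two a two a a S fish a two fish a two two two ⇒ a two a two a a fish fish a two fish a two two two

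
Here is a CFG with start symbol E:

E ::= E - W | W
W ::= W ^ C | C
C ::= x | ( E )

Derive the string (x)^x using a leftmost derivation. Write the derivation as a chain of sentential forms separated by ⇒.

E ⇒ W ⇒ W^C ⇒ C^C ⇒ (E)^C ⇒ (W)^C ⇒ (C)^C ⇒ (x)^C ⇒ (x)^x

E ⇒ W   [E ::= W]
W ⇒ W^C   [W ::= W ^ C]
W^C ⇒ C^C   [W ::= C]
C^C ⇒ (E)^C   [C ::= ( E )]
(E)^C ⇒ (W)^C   [E ::= W]
(W)^C ⇒ (C)^C   [W ::= C]
(C)^C ⇒ (x)^C   [C ::= x]
(x)^C ⇒ (x)^x   [C ::= x]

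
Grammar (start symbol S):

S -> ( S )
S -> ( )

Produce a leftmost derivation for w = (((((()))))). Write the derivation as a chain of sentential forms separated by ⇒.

S ⇒ (S) ⇒ ((S)) ⇒ (((S))) ⇒ ((((S)))) ⇒ (((((S))))) ⇒ (((((())))))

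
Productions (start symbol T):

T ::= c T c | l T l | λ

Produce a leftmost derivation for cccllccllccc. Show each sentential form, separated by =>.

T => cTc => ccTcc => cccTccc => ccclTlccc => cccllTllccc => cccllcTcllccc => cccllccllccc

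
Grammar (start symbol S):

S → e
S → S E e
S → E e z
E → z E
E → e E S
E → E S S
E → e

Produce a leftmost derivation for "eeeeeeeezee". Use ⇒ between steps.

S ⇒ SEe ⇒ EezEe ⇒ eESezEe ⇒ eESSSezEe ⇒ eESSSSSezEe ⇒ eeSSSSSezEe ⇒ eeeSSSSezEe ⇒ eeeeSSSezEe ⇒ eeeeeSSezEe ⇒ eeeeeeSezEe ⇒ eeeeeeeezEe ⇒ eeeeeeeezee

S ⇒ SEe   [S → S E e]
SEe ⇒ EezEe   [S → E e z]
EezEe ⇒ eESezEe   [E → e E S]
eESezEe ⇒ eESSSezEe   [E → E S S]
eESSSezEe ⇒ eESSSSSezEe   [E → E S S]
eESSSSSezEe ⇒ eeSSSSSezEe   [E → e]
eeSSSSSezEe ⇒ eeeSSSSezEe   [S → e]
eeeSSSSezEe ⇒ eeeeSSSezEe   [S → e]
eeeeSSSezEe ⇒ eeeeeSSezEe   [S → e]
eeeeeSSezEe ⇒ eeeeeeSezEe   [S → e]
eeeeeeSezEe ⇒ eeeeeeeezEe   [S → e]
eeeeeeeezEe ⇒ eeeeeeeezee   [E → e]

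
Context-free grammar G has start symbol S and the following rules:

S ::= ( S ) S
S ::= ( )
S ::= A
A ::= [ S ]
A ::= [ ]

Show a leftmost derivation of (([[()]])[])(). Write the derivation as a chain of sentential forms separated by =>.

S=>(S)S=>((S)S)S=>((A)S)S=>(([S])S)S=>(([A])S)S=>(([[S]])S)S=>(([[()]])S)S=>(([[()]])A)S=>(([[()]])[])S=>(([[()]])[])()

S => (S)S   [S ::= ( S ) S]
(S)S => ((S)S)S   [S ::= ( S ) S]
((S)S)S => ((A)S)S   [S ::= A]
((A)S)S => (([S])S)S   [A ::= [ S ]]
(([S])S)S => (([A])S)S   [S ::= A]
(([A])S)S => (([[S]])S)S   [A ::= [ S ]]
(([[S]])S)S => (([[()]])S)S   [S ::= ( )]
(([[()]])S)S => (([[()]])A)S   [S ::= A]
(([[()]])A)S => (([[()]])[])S   [A ::= [ ]]
(([[()]])[])S => (([[()]])[])()   [S ::= ( )]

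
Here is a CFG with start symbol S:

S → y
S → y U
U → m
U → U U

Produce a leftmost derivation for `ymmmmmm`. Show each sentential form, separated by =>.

S => yU   [S → y U]
yU => yUU   [U → U U]
yUU => yUUU   [U → U U]
yUUU => yUUUU   [U → U U]
yUUUU => yUUUUU   [U → U U]
yUUUUU => yUUUUUU   [U → U U]
yUUUUUU => ymUUUUU   [U → m]
ymUUUUU => ymmUUUU   [U → m]
ymmUUUU => ymmmUUU   [U → m]
ymmmUUU => ymmmmUU   [U → m]
ymmmmUU => ymmmmmU   [U → m]
ymmmmmU => ymmmmmm   [U → m]

S=>yU=>yUU=>yUUU=>yUUUU=>yUUUUU=>yUUUUUU=>ymUUUUU=>ymmUUUU=>ymmmUUU=>ymmmmUU=>ymmmmmU=>ymmmmmm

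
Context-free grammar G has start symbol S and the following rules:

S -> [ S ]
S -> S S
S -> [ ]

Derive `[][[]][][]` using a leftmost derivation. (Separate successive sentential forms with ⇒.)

S ⇒ SS ⇒ []S ⇒ []SS ⇒ []SSS ⇒ [][S]SS ⇒ [][[]]SS ⇒ [][[]][]S ⇒ [][[]][][]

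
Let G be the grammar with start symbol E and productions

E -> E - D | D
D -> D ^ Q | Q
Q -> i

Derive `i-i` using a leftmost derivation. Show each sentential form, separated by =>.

E => E-D => D-D => Q-D => i-D => i-Q => i-i

E => E-D   [E -> E - D]
E-D => D-D   [E -> D]
D-D => Q-D   [D -> Q]
Q-D => i-D   [Q -> i]
i-D => i-Q   [D -> Q]
i-Q => i-i   [Q -> i]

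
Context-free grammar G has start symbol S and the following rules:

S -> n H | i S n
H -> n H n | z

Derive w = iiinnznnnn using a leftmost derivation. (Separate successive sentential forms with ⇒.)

S⇒iSn⇒iiSnn⇒iiiSnnn⇒iiinHnnn⇒iiinnHnnnn⇒iiinnznnnn

S ⇒ iSn   [S -> i S n]
iSn ⇒ iiSnn   [S -> i S n]
iiSnn ⇒ iiiSnnn   [S -> i S n]
iiiSnnn ⇒ iiinHnnn   [S -> n H]
iiinHnnn ⇒ iiinnHnnnn   [H -> n H n]
iiinnHnnnn ⇒ iiinnznnnn   [H -> z]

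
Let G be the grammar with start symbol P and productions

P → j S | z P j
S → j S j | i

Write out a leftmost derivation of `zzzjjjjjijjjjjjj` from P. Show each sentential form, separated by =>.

P => zPj => zzPjj => zzzPjjj => zzzjSjjj => zzzjjSjjjj => zzzjjjSjjjjj => zzzjjjjSjjjjjj => zzzjjjjjSjjjjjjj => zzzjjjjjijjjjjjj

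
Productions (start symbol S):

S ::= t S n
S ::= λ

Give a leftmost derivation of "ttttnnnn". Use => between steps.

S => tSn   [S ::= t S n]
tSn => ttSnn   [S ::= t S n]
ttSnn => tttSnnn   [S ::= t S n]
tttSnnn => ttttSnnnn   [S ::= t S n]
ttttSnnnn => ttttnnnn   [S ::= λ]

S => tSn => ttSnn => tttSnnn => ttttSnnnn => ttttnnnn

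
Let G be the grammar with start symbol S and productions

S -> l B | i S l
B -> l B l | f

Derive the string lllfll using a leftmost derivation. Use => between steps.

S => lB => llBl => lllBll => lllfll

S => lB   [S -> l B]
lB => llBl   [B -> l B l]
llBl => lllBll   [B -> l B l]
lllBll => lllfll   [B -> f]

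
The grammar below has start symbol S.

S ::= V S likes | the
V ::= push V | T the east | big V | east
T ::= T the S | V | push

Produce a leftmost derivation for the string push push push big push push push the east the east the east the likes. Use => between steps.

S => V S likes   [S ::= V S likes]
V S likes => push V S likes   [V ::= push V]
push V S likes => push push V S likes   [V ::= push V]
push push V S likes => push push push V S likes   [V ::= push V]
push push push V S likes => push push push big V S likes   [V ::= big V]
push push push big V S likes => push push push big push V S likes   [V ::= push V]
push push push big push V S likes => push push push big push push V S likes   [V ::= push V]
push push push big push push V S likes => push push push big push push T the east S likes   [V ::= T the east]
push push push big push push T the east S likes => push push push big push push V the east S likes   [T ::= V]
push push push big push push V the east S likes => push push push big push push T the east the east S likes   [V ::= T the east]
push push push big push push T the east the east S likes => push push push big push push V the east the east S likes   [T ::= V]
push push push big push push V the east the east S likes => push push push big push push T the east the east the east S likes   [V ::= T the east]
push push push big push push T the east the east the east S likes => push push push big push push push the east the east the east S likes   [T ::= push]
push push push big push push push the east the east the east S likes => push push push big push push push the east the east the east the likes   [S ::= the]

S => V S likes => push V S likes => push push V S likes => push push push V S likes => push push push big V S likes => push push push big push V S likes => push push push big push push V S likes => push push push big push push T the east S likes => push push push big push push V the east S likes => push push push big push push T the east the east S likes => push push push big push push V the east the east S likes => push push push big push push T the east the east the east S likes => push push push big push push push the east the east the east S likes => push push push big push push push the east the east the east the likes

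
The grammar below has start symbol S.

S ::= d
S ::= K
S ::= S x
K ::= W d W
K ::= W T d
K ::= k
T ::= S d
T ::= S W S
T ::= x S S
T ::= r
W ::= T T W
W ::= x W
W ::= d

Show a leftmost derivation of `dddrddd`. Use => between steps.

S => K   [S ::= K]
K => WdW   [K ::= W d W]
WdW => TTWdW   [W ::= T T W]
TTWdW => SWSTWdW   [T ::= S W S]
SWSTWdW => dWSTWdW   [S ::= d]
dWSTWdW => ddSTWdW   [W ::= d]
ddSTWdW => dddTWdW   [S ::= d]
dddTWdW => dddrWdW   [T ::= r]
dddrWdW => dddrddW   [W ::= d]
dddrddW => dddrddd   [W ::= d]

S => K => WdW => TTWdW => SWSTWdW => dWSTWdW => ddSTWdW => dddTWdW => dddrWdW => dddrddW => dddrddd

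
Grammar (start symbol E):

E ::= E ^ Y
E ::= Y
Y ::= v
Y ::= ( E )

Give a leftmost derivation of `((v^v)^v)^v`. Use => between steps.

E => E^Y => Y^Y => (E)^Y => (E^Y)^Y => (Y^Y)^Y => ((E)^Y)^Y => ((E^Y)^Y)^Y => ((Y^Y)^Y)^Y => ((v^Y)^Y)^Y => ((v^v)^Y)^Y => ((v^v)^v)^Y => ((v^v)^v)^v

E => E^Y   [E ::= E ^ Y]
E^Y => Y^Y   [E ::= Y]
Y^Y => (E)^Y   [Y ::= ( E )]
(E)^Y => (E^Y)^Y   [E ::= E ^ Y]
(E^Y)^Y => (Y^Y)^Y   [E ::= Y]
(Y^Y)^Y => ((E)^Y)^Y   [Y ::= ( E )]
((E)^Y)^Y => ((E^Y)^Y)^Y   [E ::= E ^ Y]
((E^Y)^Y)^Y => ((Y^Y)^Y)^Y   [E ::= Y]
((Y^Y)^Y)^Y => ((v^Y)^Y)^Y   [Y ::= v]
((v^Y)^Y)^Y => ((v^v)^Y)^Y   [Y ::= v]
((v^v)^Y)^Y => ((v^v)^v)^Y   [Y ::= v]
((v^v)^v)^Y => ((v^v)^v)^v   [Y ::= v]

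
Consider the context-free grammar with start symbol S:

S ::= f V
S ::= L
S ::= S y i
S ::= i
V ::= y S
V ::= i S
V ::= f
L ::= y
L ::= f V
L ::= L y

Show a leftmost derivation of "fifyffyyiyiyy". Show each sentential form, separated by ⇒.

S ⇒ L   [S ::= L]
L ⇒ Ly   [L ::= L y]
Ly ⇒ Lyy   [L ::= L y]
Lyy ⇒ fVyy   [L ::= f V]
fVyy ⇒ fiSyy   [V ::= i S]
fiSyy ⇒ fifVyy   [S ::= f V]
fifVyy ⇒ fifySyy   [V ::= y S]
fifySyy ⇒ fifySyiyy   [S ::= S y i]
fifySyiyy ⇒ fifySyiyiyy   [S ::= S y i]
fifySyiyiyy ⇒ fifyLyiyiyy   [S ::= L]
fifyLyiyiyy ⇒ fifyLyyiyiyy   [L ::= L y]
fifyLyyiyiyy ⇒ fifyfVyyiyiyy   [L ::= f V]
fifyfVyyiyiyy ⇒ fifyffyyiyiyy   [V ::= f]

S⇒L⇒Ly⇒Lyy⇒fVyy⇒fiSyy⇒fifVyy⇒fifySyy⇒fifySyiyy⇒fifySyiyiyy⇒fifyLyiyiyy⇒fifyLyyiyiyy⇒fifyfVyyiyiyy⇒fifyffyyiyiyy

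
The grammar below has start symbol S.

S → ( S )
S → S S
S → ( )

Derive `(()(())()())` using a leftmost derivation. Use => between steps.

S => (S)   [S → ( S )]
(S) => (SS)   [S → S S]
(SS) => (()S)   [S → ( )]
(()S) => (()SS)   [S → S S]
(()SS) => (()(S)S)   [S → ( S )]
(()(S)S) => (()(())S)   [S → ( )]
(()(())S) => (()(())SS)   [S → S S]
(()(())SS) => (()(())()S)   [S → ( )]
(()(())()S) => (()(())()())   [S → ( )]

S=>(S)=>(SS)=>(()S)=>(()SS)=>(()(S)S)=>(()(())S)=>(()(())SS)=>(()(())()S)=>(()(())()())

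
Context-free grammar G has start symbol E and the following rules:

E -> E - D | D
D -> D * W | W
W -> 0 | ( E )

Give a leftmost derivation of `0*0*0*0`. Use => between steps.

E => D => D*W => D*W*W => D*W*W*W => W*W*W*W => 0*W*W*W => 0*0*W*W => 0*0*0*W => 0*0*0*0

E => D   [E -> D]
D => D*W   [D -> D * W]
D*W => D*W*W   [D -> D * W]
D*W*W => D*W*W*W   [D -> D * W]
D*W*W*W => W*W*W*W   [D -> W]
W*W*W*W => 0*W*W*W   [W -> 0]
0*W*W*W => 0*0*W*W   [W -> 0]
0*0*W*W => 0*0*0*W   [W -> 0]
0*0*0*W => 0*0*0*0   [W -> 0]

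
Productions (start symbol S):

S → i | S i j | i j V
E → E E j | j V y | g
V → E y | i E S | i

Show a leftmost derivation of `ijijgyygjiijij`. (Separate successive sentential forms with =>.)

S => Sij   [S → S i j]
Sij => Sijij   [S → S i j]
Sijij => ijVijij   [S → i j V]
ijVijij => ijiESijij   [V → i E S]
ijiESijij => ijiEEjSijij   [E → E E j]
ijiEEjSijij => ijijVyEjSijij   [E → j V y]
ijijVyEjSijij => ijijEyyEjSijij   [V → E y]
ijijEyyEjSijij => ijijgyyEjSijij   [E → g]
ijijgyyEjSijij => ijijgyygjSijij   [E → g]
ijijgyygjSijij => ijijgyygjiijij   [S → i]

S=>Sij=>Sijij=>ijVijij=>ijiESijij=>ijiEEjSijij=>ijijVyEjSijij=>ijijEyyEjSijij=>ijijgyyEjSijij=>ijijgyygjSijij=>ijijgyygjiijij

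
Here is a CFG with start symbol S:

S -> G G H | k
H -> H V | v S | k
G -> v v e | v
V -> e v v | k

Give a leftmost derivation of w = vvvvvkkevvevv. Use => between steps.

S=>GGH=>vGH=>vvH=>vvHV=>vvvSV=>vvvGGHV=>vvvvGHV=>vvvvvHV=>vvvvvHVV=>vvvvvHVVV=>vvvvvkVVV=>vvvvvkkVV=>vvvvvkkevvV=>vvvvvkkevvevv

S => GGH   [S -> G G H]
GGH => vGH   [G -> v]
vGH => vvH   [G -> v]
vvH => vvHV   [H -> H V]
vvHV => vvvSV   [H -> v S]
vvvSV => vvvGGHV   [S -> G G H]
vvvGGHV => vvvvGHV   [G -> v]
vvvvGHV => vvvvvHV   [G -> v]
vvvvvHV => vvvvvHVV   [H -> H V]
vvvvvHVV => vvvvvHVVV   [H -> H V]
vvvvvHVVV => vvvvvkVVV   [H -> k]
vvvvvkVVV => vvvvvkkVV   [V -> k]
vvvvvkkVV => vvvvvkkevvV   [V -> e v v]
vvvvvkkevvV => vvvvvkkevvevv   [V -> e v v]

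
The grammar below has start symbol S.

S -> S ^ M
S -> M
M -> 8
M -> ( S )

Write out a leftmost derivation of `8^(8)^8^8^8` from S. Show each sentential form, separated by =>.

S => S^M   [S -> S ^ M]
S^M => S^M^M   [S -> S ^ M]
S^M^M => S^M^M^M   [S -> S ^ M]
S^M^M^M => S^M^M^M^M   [S -> S ^ M]
S^M^M^M^M => M^M^M^M^M   [S -> M]
M^M^M^M^M => 8^M^M^M^M   [M -> 8]
8^M^M^M^M => 8^(S)^M^M^M   [M -> ( S )]
8^(S)^M^M^M => 8^(M)^M^M^M   [S -> M]
8^(M)^M^M^M => 8^(8)^M^M^M   [M -> 8]
8^(8)^M^M^M => 8^(8)^8^M^M   [M -> 8]
8^(8)^8^M^M => 8^(8)^8^8^M   [M -> 8]
8^(8)^8^8^M => 8^(8)^8^8^8   [M -> 8]

S=>S^M=>S^M^M=>S^M^M^M=>S^M^M^M^M=>M^M^M^M^M=>8^M^M^M^M=>8^(S)^M^M^M=>8^(M)^M^M^M=>8^(8)^M^M^M=>8^(8)^8^M^M=>8^(8)^8^8^M=>8^(8)^8^8^8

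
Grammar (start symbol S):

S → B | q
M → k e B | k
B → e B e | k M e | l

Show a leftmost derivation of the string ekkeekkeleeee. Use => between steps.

S => B => eBe => ekMee => ekkeBee => ekkeeBeee => ekkeekMeeee => ekkeekkeBeeee => ekkeekkeleeee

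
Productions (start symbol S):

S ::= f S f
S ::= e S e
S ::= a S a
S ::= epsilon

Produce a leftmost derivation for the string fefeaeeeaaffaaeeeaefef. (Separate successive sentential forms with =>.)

S => fSf   [S ::= f S f]
fSf => feSef   [S ::= e S e]
feSef => fefSfef   [S ::= f S f]
fefSfef => fefeSefef   [S ::= e S e]
fefeSefef => fefeaSaefef   [S ::= a S a]
fefeaSaefef => fefeaeSeaefef   [S ::= e S e]
fefeaeSeaefef => fefeaeeSeeaefef   [S ::= e S e]
fefeaeeSeeaefef => fefeaeeeSeeeaefef   [S ::= e S e]
fefeaeeeSeeeaefef => fefeaeeeaSaeeeaefef   [S ::= a S a]
fefeaeeeaSaeeeaefef => fefeaeeeaaSaaeeeaefef   [S ::= a S a]
fefeaeeeaaSaaeeeaefef => fefeaeeeaafSfaaeeeaefef   [S ::= f S f]
fefeaeeeaafSfaaeeeaefef => fefeaeeeaaffaaeeeaefef   [S ::= epsilon]

S => fSf => feSef => fefSfef => fefeSefef => fefeaSaefef => fefeaeSeaefef => fefeaeeSeeaefef => fefeaeeeSeeeaefef => fefeaeeeaSaeeeaefef => fefeaeeeaaSaaeeeaefef => fefeaeeeaafSfaaeeeaefef => fefeaeeeaaffaaeeeaefef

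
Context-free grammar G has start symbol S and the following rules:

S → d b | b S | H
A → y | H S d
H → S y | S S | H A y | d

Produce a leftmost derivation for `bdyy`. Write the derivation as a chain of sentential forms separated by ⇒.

S ⇒ bS ⇒ bH ⇒ bHAy ⇒ bdAy ⇒ bdyy

S ⇒ bS   [S → b S]
bS ⇒ bH   [S → H]
bH ⇒ bHAy   [H → H A y]
bHAy ⇒ bdAy   [H → d]
bdAy ⇒ bdyy   [A → y]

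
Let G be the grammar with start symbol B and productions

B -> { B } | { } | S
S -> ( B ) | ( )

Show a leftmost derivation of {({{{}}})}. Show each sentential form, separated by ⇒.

B ⇒ {B} ⇒ {S} ⇒ {(B)} ⇒ {({B})} ⇒ {({{B}})} ⇒ {({{{}}})}

B ⇒ {B}   [B -> { B }]
{B} ⇒ {S}   [B -> S]
{S} ⇒ {(B)}   [S -> ( B )]
{(B)} ⇒ {({B})}   [B -> { B }]
{({B})} ⇒ {({{B}})}   [B -> { B }]
{({{B}})} ⇒ {({{{}}})}   [B -> { }]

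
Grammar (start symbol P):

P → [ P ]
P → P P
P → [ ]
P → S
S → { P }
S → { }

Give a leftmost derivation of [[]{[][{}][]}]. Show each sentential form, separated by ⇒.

P ⇒ [P] ⇒ [PP] ⇒ [[]P] ⇒ [[]S] ⇒ [[]{P}] ⇒ [[]{PP}] ⇒ [[]{[]P}] ⇒ [[]{[]PP}] ⇒ [[]{[][P]P}] ⇒ [[]{[][S]P}] ⇒ [[]{[][{}]P}] ⇒ [[]{[][{}][]}]

P ⇒ [P]   [P → [ P ]]
[P] ⇒ [PP]   [P → P P]
[PP] ⇒ [[]P]   [P → [ ]]
[[]P] ⇒ [[]S]   [P → S]
[[]S] ⇒ [[]{P}]   [S → { P }]
[[]{P}] ⇒ [[]{PP}]   [P → P P]
[[]{PP}] ⇒ [[]{[]P}]   [P → [ ]]
[[]{[]P}] ⇒ [[]{[]PP}]   [P → P P]
[[]{[]PP}] ⇒ [[]{[][P]P}]   [P → [ P ]]
[[]{[][P]P}] ⇒ [[]{[][S]P}]   [P → S]
[[]{[][S]P}] ⇒ [[]{[][{}]P}]   [S → { }]
[[]{[][{}]P}] ⇒ [[]{[][{}][]}]   [P → [ ]]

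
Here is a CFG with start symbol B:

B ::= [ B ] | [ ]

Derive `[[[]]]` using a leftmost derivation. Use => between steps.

B => [B]   [B ::= [ B ]]
[B] => [[B]]   [B ::= [ B ]]
[[B]] => [[[]]]   [B ::= [ ]]

B => [B] => [[B]] => [[[]]]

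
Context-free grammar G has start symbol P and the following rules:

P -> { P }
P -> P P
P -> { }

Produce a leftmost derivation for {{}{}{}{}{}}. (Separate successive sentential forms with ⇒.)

P ⇒ {P} ⇒ {PP} ⇒ {PPP} ⇒ {PPPP} ⇒ {PPPPP} ⇒ {{}PPPP} ⇒ {{}{}PPP} ⇒ {{}{}{}PP} ⇒ {{}{}{}{}P} ⇒ {{}{}{}{}{}}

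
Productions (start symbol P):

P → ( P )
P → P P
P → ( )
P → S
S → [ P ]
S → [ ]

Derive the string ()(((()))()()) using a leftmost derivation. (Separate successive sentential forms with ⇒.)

P ⇒ PP ⇒ ()P ⇒ ()(P) ⇒ ()(PP) ⇒ ()(PPP) ⇒ ()((P)PP) ⇒ ()(((P))PP) ⇒ ()(((()))PP) ⇒ ()(((()))()P) ⇒ ()(((()))()())

P ⇒ PP   [P → P P]
PP ⇒ ()P   [P → ( )]
()P ⇒ ()(P)   [P → ( P )]
()(P) ⇒ ()(PP)   [P → P P]
()(PP) ⇒ ()(PPP)   [P → P P]
()(PPP) ⇒ ()((P)PP)   [P → ( P )]
()((P)PP) ⇒ ()(((P))PP)   [P → ( P )]
()(((P))PP) ⇒ ()(((()))PP)   [P → ( )]
()(((()))PP) ⇒ ()(((()))()P)   [P → ( )]
()(((()))()P) ⇒ ()(((()))()())   [P → ( )]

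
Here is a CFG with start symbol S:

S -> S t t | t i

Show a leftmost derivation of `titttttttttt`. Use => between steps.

S => Stt => Stttt => Stttttt => Stttttttt => Stttttttttt => titttttttttt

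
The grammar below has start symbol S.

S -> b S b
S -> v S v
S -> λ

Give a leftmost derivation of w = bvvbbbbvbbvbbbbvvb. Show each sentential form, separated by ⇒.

S⇒bSb⇒bvSvb⇒bvvSvvb⇒bvvbSbvvb⇒bvvbbSbbvvb⇒bvvbbbSbbbvvb⇒bvvbbbbSbbbbvvb⇒bvvbbbbvSvbbbbvvb⇒bvvbbbbvbSbvbbbbvvb⇒bvvbbbbvbbvbbbbvvb

S ⇒ bSb   [S -> b S b]
bSb ⇒ bvSvb   [S -> v S v]
bvSvb ⇒ bvvSvvb   [S -> v S v]
bvvSvvb ⇒ bvvbSbvvb   [S -> b S b]
bvvbSbvvb ⇒ bvvbbSbbvvb   [S -> b S b]
bvvbbSbbvvb ⇒ bvvbbbSbbbvvb   [S -> b S b]
bvvbbbSbbbvvb ⇒ bvvbbbbSbbbbvvb   [S -> b S b]
bvvbbbbSbbbbvvb ⇒ bvvbbbbvSvbbbbvvb   [S -> v S v]
bvvbbbbvSvbbbbvvb ⇒ bvvbbbbvbSbvbbbbvvb   [S -> b S b]
bvvbbbbvbSbvbbbbvvb ⇒ bvvbbbbvbbvbbbbvvb   [S -> λ]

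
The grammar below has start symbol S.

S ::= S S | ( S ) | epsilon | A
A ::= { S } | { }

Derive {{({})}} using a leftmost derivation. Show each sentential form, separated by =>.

S => A   [S ::= A]
A => {S}   [A ::= { S }]
{S} => {A}   [S ::= A]
{A} => {{S}}   [A ::= { S }]
{{S}} => {{(S)}}   [S ::= ( S )]
{{(S)}} => {{(A)}}   [S ::= A]
{{(A)}} => {{({})}}   [A ::= { }]

S => A => {S} => {A} => {{S}} => {{(S)}} => {{(A)}} => {{({})}}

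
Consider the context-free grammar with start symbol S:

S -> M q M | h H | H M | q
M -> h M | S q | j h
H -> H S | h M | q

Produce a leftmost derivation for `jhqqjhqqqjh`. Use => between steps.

S => MqM   [S -> M q M]
MqM => SqqM   [M -> S q]
SqqM => MqMqqM   [S -> M q M]
MqMqqM => jhqMqqM   [M -> j h]
jhqMqqM => jhqSqqqM   [M -> S q]
jhqSqqqM => jhqHMqqqM   [S -> H M]
jhqHMqqqM => jhqqMqqqM   [H -> q]
jhqqMqqqM => jhqqjhqqqM   [M -> j h]
jhqqjhqqqM => jhqqjhqqqjh   [M -> j h]

S=>MqM=>SqqM=>MqMqqM=>jhqMqqM=>jhqSqqqM=>jhqHMqqqM=>jhqqMqqqM=>jhqqjhqqqM=>jhqqjhqqqjh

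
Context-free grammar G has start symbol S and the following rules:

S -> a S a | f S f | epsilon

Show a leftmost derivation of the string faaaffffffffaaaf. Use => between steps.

S => fSf   [S -> f S f]
fSf => faSaf   [S -> a S a]
faSaf => faaSaaf   [S -> a S a]
faaSaaf => faaaSaaaf   [S -> a S a]
faaaSaaaf => faaafSfaaaf   [S -> f S f]
faaafSfaaaf => faaaffSffaaaf   [S -> f S f]
faaaffSffaaaf => faaafffSfffaaaf   [S -> f S f]
faaafffSfffaaaf => faaaffffSffffaaaf   [S -> f S f]
faaaffffSffffaaaf => faaaffffffffaaaf   [S -> epsilon]

S=>fSf=>faSaf=>faaSaaf=>faaaSaaaf=>faaafSfaaaf=>faaaffSffaaaf=>faaafffSfffaaaf=>faaaffffSffffaaaf=>faaaffffffffaaaf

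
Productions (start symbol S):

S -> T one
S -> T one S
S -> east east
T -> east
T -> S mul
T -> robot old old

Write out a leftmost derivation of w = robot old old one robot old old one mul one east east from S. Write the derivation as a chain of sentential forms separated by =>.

S => T one S   [S -> T one S]
T one S => robot old old one S   [T -> robot old old]
robot old old one S => robot old old one T one S   [S -> T one S]
robot old old one T one S => robot old old one S mul one S   [T -> S mul]
robot old old one S mul one S => robot old old one T one mul one S   [S -> T one]
robot old old one T one mul one S => robot old old one robot old old one mul one S   [T -> robot old old]
robot old old one robot old old one mul one S => robot old old one robot old old one mul one east east   [S -> east east]

S => T one S => robot old old one S => robot old old one T one S => robot old old one S mul one S => robot old old one T one mul one S => robot old old one robot old old one mul one S => robot old old one robot old old one mul one east east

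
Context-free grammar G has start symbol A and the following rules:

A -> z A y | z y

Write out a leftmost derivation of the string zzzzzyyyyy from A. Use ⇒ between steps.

A ⇒ zAy ⇒ zzAyy ⇒ zzzAyyy ⇒ zzzzAyyyy ⇒ zzzzzyyyyy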